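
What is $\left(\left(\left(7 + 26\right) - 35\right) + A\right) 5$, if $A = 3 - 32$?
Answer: $-155$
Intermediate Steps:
$A = -29$ ($A = 3 - 32 = -29$)
$\left(\left(\left(7 + 26\right) - 35\right) + A\right) 5 = \left(\left(\left(7 + 26\right) - 35\right) - 29\right) 5 = \left(\left(33 - 35\right) - 29\right) 5 = \left(-2 - 29\right) 5 = \left(-31\right) 5 = -155$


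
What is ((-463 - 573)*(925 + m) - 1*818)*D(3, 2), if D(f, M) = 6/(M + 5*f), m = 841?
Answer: -10982364/17 ≈ -6.4602e+5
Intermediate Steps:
((-463 - 573)*(925 + m) - 1*818)*D(3, 2) = ((-463 - 573)*(925 + 841) - 1*818)*(6/(2 + 5*3)) = (-1036*1766 - 818)*(6/(2 + 15)) = (-1829576 - 818)*(6/17) = -10982364/17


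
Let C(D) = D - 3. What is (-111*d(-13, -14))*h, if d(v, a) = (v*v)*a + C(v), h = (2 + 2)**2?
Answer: 4230432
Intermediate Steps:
C(D) = -3 + D
h = 16 (h = 4**2 = 16)
d(v, a) = -3 + v + a*v**2 (d(v, a) = (v*v)*a + (-3 + v) = v**2*a + (-3 + v) = a*v**2 + (-3 + v) = -3 + v + a*v**2)
(-111*d(-13, -14))*h = -111*(-3 - 13 - 14*(-13)**2)*16 = -111*(-3 - 13 - 14*169)*16 = -111*(-3 - 13 - 2366)*16 = -111*(-2382)*16 = 264402*16 = 4230432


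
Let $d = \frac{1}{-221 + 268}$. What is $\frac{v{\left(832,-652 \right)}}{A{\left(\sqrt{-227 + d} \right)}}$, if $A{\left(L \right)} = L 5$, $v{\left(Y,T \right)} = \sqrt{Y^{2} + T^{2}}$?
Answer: $- \frac{2 i \sqrt{8753496717}}{13335} \approx - 14.032 i$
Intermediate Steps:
$d = \frac{1}{47} \approx 0.021277$
$v{\left(Y,T \right)} = \sqrt{T^{2} + Y^{2}}$
$A{\left(L \right)} = 5 L$
$\frac{v{\left(832,-652 \right)}}{A{\left(\sqrt{-227 + d} \right)}} = \frac{\sqrt{\left(-652\right)^{2} + 832^{2}}}{5 \sqrt{-227 + \frac{1}{47}}} = \frac{\sqrt{425104 + 692224}}{5 \sqrt{- \frac{10668}{47}}} = \frac{\sqrt{1117328}}{5 \frac{2 i \sqrt{125349}}{47}} = \frac{4 \sqrt{69833}}{\frac{10}{47} i \sqrt{125349}} = 4 \sqrt{69833} \left(- \frac{i \sqrt{125349}}{26670}\right) = - \frac{2 i \sqrt{8753496717}}{13335}$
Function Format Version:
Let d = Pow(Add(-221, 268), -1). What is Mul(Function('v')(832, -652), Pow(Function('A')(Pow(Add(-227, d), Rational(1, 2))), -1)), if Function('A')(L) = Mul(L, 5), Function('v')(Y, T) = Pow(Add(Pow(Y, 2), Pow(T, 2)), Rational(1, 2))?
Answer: Mul(Rational(-2, 13335), I, Pow(8753496717, Rational(1, 2))) ≈ Mul(-14.032, I)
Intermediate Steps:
d = Rational(1, 47) (d = Pow(47, -1) = Rational(1, 47) ≈ 0.021277)
Function('v')(Y, T) = Pow(Add(Pow(T, 2), Pow(Y, 2)), Rational(1, 2))
Function('A')(L) = Mul(5, L)
Mul(Function('v')(832, -652), Pow(Function('A')(Pow(Add(-227, d), Rational(1, 2))), -1)) = Mul(Pow(Add(Pow(-652, 2), Pow(832, 2)), Rational(1, 2)), Pow(Mul(5, Pow(Add(-227, Rational(1, 47)), Rational(1, 2))), -1)) = Mul(Pow(Add(425104, 692224), Rational(1, 2)), Pow(Mul(5, Pow(Rational(-10668, 47), Rational(1, 2))), -1)) = Mul(Pow(1117328, Rational(1, 2)), Pow(Mul(5, Mul(Rational(2, 47), I, Pow(125349, Rational(1, 2)))), -1)) = Mul(Mul(4, Pow(69833, Rational(1, 2))), Pow(Mul(Rational(10, 47), I, Pow(125349, Rational(1, 2))), -1)) = Mul(Mul(4, Pow(69833, Rational(1, 2))), Mul(Rational(-1, 26670), I, Pow(125349, Rational(1, 2)))) = Mul(Rational(-2, 13335), I, Pow(8753496717, Rational(1, 2)))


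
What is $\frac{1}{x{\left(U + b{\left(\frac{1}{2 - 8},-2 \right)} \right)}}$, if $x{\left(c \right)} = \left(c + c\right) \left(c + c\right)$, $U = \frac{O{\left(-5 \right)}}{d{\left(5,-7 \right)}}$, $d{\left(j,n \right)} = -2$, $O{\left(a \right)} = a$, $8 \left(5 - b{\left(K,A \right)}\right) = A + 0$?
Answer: $\frac{4}{961} \approx 0.0041623$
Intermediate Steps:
$b{\left(K,A \right)} = 5 - \frac{A}{8}$ ($b{\left(K,A \right)} = 5 - \frac{A + 0}{8} = 5 - \frac{A}{8}$)
$U = \frac{5}{2}$ ($U = - \frac{5}{-2} = \left(-5\right) \left(- \frac{1}{2}\right) = \frac{5}{2} \approx 2.5$)
$x{\left(c \right)} = 4 c^{2}$ ($x{\left(c \right)} = 2 c 2 c = 4 c^{2}$)
$\frac{1}{x{\left(U + b{\left(\frac{1}{2 - 8},-2 \right)} \right)}} = \frac{1}{4 \left(\frac{5}{2} + \left(5 - - \frac{1}{4}\right)\right)^{2}} = \frac{1}{4 \left(\frac{5}{2} + \left(5 + \frac{1}{4}\right)\right)^{2}} = \frac{1}{4 \left(\frac{5}{2} + \frac{21}{4}\right)^{2}} = \frac{1}{4 \left(\frac{31}{4}\right)^{2}} = \frac{1}{4 \cdot \frac{961}{16}} = \frac{1}{\frac{961}{4}} = \frac{4}{961}$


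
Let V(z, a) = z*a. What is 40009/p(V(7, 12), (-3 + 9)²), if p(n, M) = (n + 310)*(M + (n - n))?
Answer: 40009/14184 ≈ 2.8207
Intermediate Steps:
V(z, a) = a*z
p(n, M) = M*(310 + n) (p(n, M) = (310 + n)*(M + 0) = (310 + n)*M = M*(310 + n))
40009/p(V(7, 12), (-3 + 9)²) = 40009/(((-3 + 9)²*(310 + 12*7))) = 40009/((6²*(310 + 84))) = 40009/((36*394)) = 40009/14184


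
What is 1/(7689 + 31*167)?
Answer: 1/12866 ≈ 7.7724e-5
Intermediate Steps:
1/(7689 + 31*167) = 1/(7689 + 5177) = 1/12866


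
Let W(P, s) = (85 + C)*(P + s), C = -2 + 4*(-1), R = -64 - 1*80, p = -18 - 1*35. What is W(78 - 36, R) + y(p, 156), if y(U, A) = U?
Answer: -8111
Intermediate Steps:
p = -53 (p = -18 - 35 = -53)
R = -144 (R = -64 - 80 = -144)
C = -6 (C = -2 - 4 = -6)
W(P, s) = 79*P + 79*s (W(P, s) = (85 - 6)*(P + s) = 79*(P + s) = 79*P + 79*s)
W(78 - 36, R) + y(p, 156) = (79*(78 - 36) + 79*(-144)) - 53 = (79*42 - 11376) - 53 = (3318 - 11376) - 53 = -8058 - 53 = -8111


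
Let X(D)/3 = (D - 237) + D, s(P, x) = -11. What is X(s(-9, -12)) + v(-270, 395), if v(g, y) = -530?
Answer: -1307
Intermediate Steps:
X(D) = -711 + 6*D (X(D) = 3*((D - 237) + D) = 3*((-237 + D) + D) = 3*(-237 + 2*D) = -711 + 6*D)
X(s(-9, -12)) + v(-270, 395) = (-711 + 6*(-11)) - 530 = (-711 - 66) - 530 = -777 - 530 = -1307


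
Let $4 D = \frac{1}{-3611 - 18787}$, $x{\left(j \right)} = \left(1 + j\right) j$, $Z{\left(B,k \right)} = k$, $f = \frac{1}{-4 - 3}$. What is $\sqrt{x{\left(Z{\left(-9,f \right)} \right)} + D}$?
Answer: $\frac{i \sqrt{12041187198}}{313572} \approx 0.34994 i$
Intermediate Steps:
$f = - \frac{1}{7}$ ($f = \frac{1}{-7} = - \frac{1}{7} \approx -0.14286$)
$x{\left(j \right)} = j \left(1 + j\right)$
$D = - \frac{1}{89592}$ ($D = \frac{1}{4 \left(-3611 - 18787\right)} = \frac{1}{4 \left(-22398\right)} = \frac{1}{4} \left(- \frac{1}{22398}\right) = - \frac{1}{89592} \approx -1.1162 \cdot 10^{-5}$)
$\sqrt{x{\left(Z{\left(-9,f \right)} \right)} + D} = \sqrt{- \frac{1 - \frac{1}{7}}{7} - \frac{1}{89592}} = \sqrt{\left(- \frac{1}{7}\right) \frac{6}{7} - \frac{1}{89592}} = \sqrt{- \frac{6}{49} - \frac{1}{89592}} = \sqrt{- \frac{537601}{4390008}} = \frac{i \sqrt{12041187198}}{313572}$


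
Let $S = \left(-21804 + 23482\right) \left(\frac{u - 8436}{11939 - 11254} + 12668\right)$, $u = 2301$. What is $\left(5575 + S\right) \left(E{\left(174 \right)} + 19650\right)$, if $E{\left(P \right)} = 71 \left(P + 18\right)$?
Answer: $\frac{96880597663194}{137} \approx 7.0716 \cdot 10^{11}$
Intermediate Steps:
$S = \frac{2910136942}{137}$ ($S = \left(-21804 + 23482\right) \left(\frac{2301 - 8436}{11939 - 11254} + 12668\right) = 1678 \left(- \frac{6135}{685} + 12668\right) = 1678 \left(\left(-6135\right) \frac{1}{685} + 12668\right) = 1678 \left(- \frac{1227}{137} + 12668\right) = 1678 \cdot \frac{1734289}{137} = \frac{2910136942}{137} \approx 2.1242 \cdot 10^{7}$)
$E{\left(P \right)} = 1278 + 71 P$ ($E{\left(P \right)} = 71 \left(18 + P\right) = 1278 + 71 P$)
$\left(5575 + S\right) \left(E{\left(174 \right)} + 19650\right) = \left(5575 + \frac{2910136942}{137}\right) \left(\left(1278 + 71 \cdot 174\right) + 19650\right) = \frac{2910900717 \left(\left(1278 + 12354\right) + 19650\right)}{137} = \frac{2910900717 \left(13632 + 19650\right)}{137} = \frac{2910900717}{137} \cdot 33282 = \frac{96880597663194}{137}$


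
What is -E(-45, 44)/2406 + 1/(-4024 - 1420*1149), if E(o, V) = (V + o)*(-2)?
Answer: -695151/836105852 ≈ -0.00083141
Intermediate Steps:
E(o, V) = -2*V - 2*o
-E(-45, 44)/2406 + 1/(-4024 - 1420*1149) = -(-2*44 - 2*(-45))/2406 + 1/(-4024 - 1420*1149) = -(-88 + 90)*(1/2406) + (1/1149)/(-5444) = -1*2*(1/2406) - 1/5444*1/1149 = -2*1/2406 - 1/6255156 = -1/1203 - 1/6255156 = -695151/836105852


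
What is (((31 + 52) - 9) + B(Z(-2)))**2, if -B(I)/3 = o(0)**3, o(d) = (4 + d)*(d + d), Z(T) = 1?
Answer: 5476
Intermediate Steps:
o(d) = 2*d*(4 + d) (o(d) = (4 + d)*(2*d) = 2*d*(4 + d))
B(I) = 0 (B(I) = -3*(2*0*(4 + 0))**3 = -3*(2*0*4)**3 = -3*0**3 = -3*0 = 0)
(((31 + 52) - 9) + B(Z(-2)))**2 = (((31 + 52) - 9) + 0)**2 = ((83 - 9) + 0)**2 = (74 + 0)**2 = 74**2 = 5476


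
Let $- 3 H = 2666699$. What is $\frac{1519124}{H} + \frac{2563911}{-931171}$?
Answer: $- \frac{11080871542401}{2483152774529} \approx -4.4624$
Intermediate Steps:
$H = - \frac{2666699}{3}$ ($H = \left(- \frac{1}{3}\right) 2666699 = - \frac{2666699}{3} \approx -8.889 \cdot 10^{5}$)
$\frac{1519124}{H} + \frac{2563911}{-931171} = \frac{1519124}{- \frac{2666699}{3}} + \frac{2563911}{-931171} = 1519124 \left(- \frac{3}{2666699}\right) + 2563911 \left(- \frac{1}{931171}\right) = - \frac{4557372}{2666699} - \frac{2563911}{931171} = - \frac{11080871542401}{2483152774529}$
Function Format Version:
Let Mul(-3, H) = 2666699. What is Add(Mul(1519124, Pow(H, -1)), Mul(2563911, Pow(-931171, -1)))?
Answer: Rational(-11080871542401, 2483152774529) ≈ -4.4624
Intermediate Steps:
H = Rational(-2666699, 3) (H = Mul(Rational(-1, 3), 2666699) = Rational(-2666699, 3) ≈ -8.8890e+5)
Add(Mul(1519124, Pow(H, -1)), Mul(2563911, Pow(-931171, -1))) = Add(Mul(1519124, Pow(Rational(-2666699, 3), -1)), Mul(2563911, Pow(-931171, -1))) = Add(Mul(1519124, Rational(-3, 2666699)), Mul(2563911, Rational(-1, 931171))) = Add(Rational(-4557372, 2666699), Rational(-2563911, 931171)) = Rational(-11080871542401, 2483152774529)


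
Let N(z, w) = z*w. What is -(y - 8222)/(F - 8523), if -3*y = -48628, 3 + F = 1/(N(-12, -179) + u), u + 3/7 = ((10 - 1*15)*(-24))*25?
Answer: 287807582/307217351 ≈ 0.93682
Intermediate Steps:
N(z, w) = w*z
u = 20997/7 (u = -3/7 + ((10 - 1*15)*(-24))*25 = -3/7 + ((10 - 15)*(-24))*25 = -3/7 - 5*(-24)*25 = -3/7 + 120*25 = -3/7 + 3000 = 20997/7 ≈ 2999.6)
F = -108092/36033 (F = -3 + 1/(-179*(-12) + 20997/7) = -3 + 1/(2148 + 20997/7) = -3 + 1/(36033/7) = -3 + 7/36033 = -108092/36033 ≈ -2.9998)
y = 48628/3 (y = -1/3*(-48628) = 48628/3 ≈ 16209.)
-(y - 8222)/(F - 8523) = -(48628/3 - 8222)/(-108092/36033 - 8523) = -23962/(3*(-307217351/36033)) = -23962*(-36033)/(3*307217351) = -1*(-287807582/307217351) = 287807582/307217351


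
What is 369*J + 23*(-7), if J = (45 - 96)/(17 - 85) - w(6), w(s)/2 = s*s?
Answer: -105809/4 ≈ -26452.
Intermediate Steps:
w(s) = 2*s² (w(s) = 2*(s*s) = 2*s²)
J = -285/4 (J = (45 - 96)/(17 - 85) - 2*6² = -51/(-68) - 2*36 = -51*(-1/68) - 1*72 = ¾ - 72 = -285/4 ≈ -71.250)
369*J + 23*(-7) = 369*(-285/4) + 23*(-7) = -105165/4 - 161 = -105809/4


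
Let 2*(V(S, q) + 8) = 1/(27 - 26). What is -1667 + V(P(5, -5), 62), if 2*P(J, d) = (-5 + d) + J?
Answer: -3349/2 ≈ -1674.5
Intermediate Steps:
P(J, d) = -5/2 + J/2 + d/2 (P(J, d) = ((-5 + d) + J)/2 = (-5 + J + d)/2 = -5/2 + J/2 + d/2)
V(S, q) = -15/2 (V(S, q) = -8 + 1/(2*(27 - 26)) = -8 + (½)/1 = -8 + (½)*1 = -8 + ½ = -15/2)
-1667 + V(P(5, -5), 62) = -1667 - 15/2 = -3349/2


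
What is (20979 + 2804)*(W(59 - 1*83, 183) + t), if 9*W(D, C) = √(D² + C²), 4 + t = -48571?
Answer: -1155259225 + 23783*√3785/3 ≈ -1.1548e+9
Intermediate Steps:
t = -48575 (t = -4 - 48571 = -48575)
W(D, C) = √(C² + D²)/9 (W(D, C) = √(D² + C²)/9 = √(C² + D²)/9)
(20979 + 2804)*(W(59 - 1*83, 183) + t) = (20979 + 2804)*(√(183² + (59 - 1*83)²)/9 - 48575) = 23783*(√(33489 + (59 - 83)²)/9 - 48575) = 23783*(√(33489 + (-24)²)/9 - 48575) = 23783*(√(33489 + 576)/9 - 48575) = 23783*(√34065/9 - 48575) = 23783*((3*√3785)/9 - 48575) = 23783*(√3785/3 - 48575) = 23783*(-48575 + √3785/3) = -1155259225 + 23783*√3785/3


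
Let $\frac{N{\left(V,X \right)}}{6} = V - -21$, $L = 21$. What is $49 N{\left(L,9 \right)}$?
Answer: $12348$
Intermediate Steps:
$N{\left(V,X \right)} = 126 + 6 V$ ($N{\left(V,X \right)} = 6 \left(V - -21\right) = 6 \left(V + 21\right) = 6 \left(21 + V\right) = 126 + 6 V$)
$49 N{\left(L,9 \right)} = 49 \left(126 + 6 \cdot 21\right) = 49 \left(126 + 126\right) = 49 \cdot 252 = 12348$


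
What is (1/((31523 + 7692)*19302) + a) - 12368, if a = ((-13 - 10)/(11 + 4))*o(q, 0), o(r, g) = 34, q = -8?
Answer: -3133715271441/252309310 ≈ -12420.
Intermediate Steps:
a = -782/15 (a = ((-13 - 10)/(11 + 4))*34 = -23/15*34 = -782/15 ≈ -52.133)
(1/((31523 + 7692)*19302) + a) - 12368 = (1/((31523 + 7692)*19302) - 782/15) - 12368 = ((1/19302)/39215 - 782/15) - 12368 = ((1/39215)*(1/19302) - 782/15) - 12368 = (1/756927930 - 782/15) - 12368 = -13153725361/252309310 - 12368 = -3133715271441/252309310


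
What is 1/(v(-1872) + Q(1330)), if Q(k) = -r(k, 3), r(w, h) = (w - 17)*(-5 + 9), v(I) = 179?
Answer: -1/5073 ≈ -0.00019712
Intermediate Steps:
r(w, h) = -68 + 4*w (r(w, h) = (-17 + w)*4 = -68 + 4*w)
Q(k) = 68 - 4*k (Q(k) = -(-68 + 4*k) = 68 - 4*k)
1/(v(-1872) + Q(1330)) = 1/(179 + (68 - 4*1330)) = 1/(179 + (68 - 5320)) = 1/(179 - 5252) = 1/(-5073) = -1/5073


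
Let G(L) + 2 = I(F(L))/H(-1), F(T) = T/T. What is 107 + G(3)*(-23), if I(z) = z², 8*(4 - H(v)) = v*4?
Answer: 1331/9 ≈ 147.89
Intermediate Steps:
H(v) = 4 - v/2 (H(v) = 4 - v*4/8 = 4 - v/2)
F(T) = 1
G(L) = -16/9 (G(L) = -2 + 1²/(4 - ½*(-1)) = -2 + 1/(4 + ½) = -2 + 1/(9/2) = -2 + 1*(2/9) = -2 + 2/9 = -16/9)
107 + G(3)*(-23) = 107 - 16/9*(-23) = 107 + 368/9 = 1331/9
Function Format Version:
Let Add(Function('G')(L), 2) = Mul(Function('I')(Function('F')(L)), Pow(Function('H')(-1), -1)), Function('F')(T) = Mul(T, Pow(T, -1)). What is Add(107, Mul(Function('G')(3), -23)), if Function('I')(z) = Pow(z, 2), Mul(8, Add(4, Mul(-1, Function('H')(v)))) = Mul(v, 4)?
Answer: Rational(1331, 9) ≈ 147.89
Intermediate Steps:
Function('H')(v) = Add(4, Mul(Rational(-1, 2), v)) (Function('H')(v) = Add(4, Mul(Rational(-1, 8), Mul(v, 4))) = Add(4, Mul(Rational(-1, 8), Mul(4, v))) = Add(4, Mul(Rational(-1, 2), v)))
Function('F')(T) = 1
Function('G')(L) = Rational(-16, 9) (Function('G')(L) = Add(-2, Mul(Pow(1, 2), Pow(Add(4, Mul(Rational(-1, 2), -1)), -1))) = Add(-2, Mul(1, Pow(Add(4, Rational(1, 2)), -1))) = Add(-2, Mul(1, Pow(Rational(9, 2), -1))) = Add(-2, Mul(1, Rational(2, 9))) = Add(-2, Rational(2, 9)) = Rational(-16, 9))
Add(107, Mul(Function('G')(3), -23)) = Add(107, Mul(Rational(-16, 9), -23)) = Add(107, Rational(368, 9)) = Rational(1331, 9)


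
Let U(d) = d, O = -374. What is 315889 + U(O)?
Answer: 315515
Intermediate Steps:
315889 + U(O) = 315889 - 374 = 315515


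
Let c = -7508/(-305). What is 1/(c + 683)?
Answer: 305/215823 ≈ 0.0014132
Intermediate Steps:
c = 7508/305 (c = -7508*(-1/305) = 7508/305 ≈ 24.616)
1/(c + 683) = 1/(7508/305 + 683) = 1/(215823/305) = 305/215823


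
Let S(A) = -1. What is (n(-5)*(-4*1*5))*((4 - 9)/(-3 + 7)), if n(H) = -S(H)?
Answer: 25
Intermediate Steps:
n(H) = 1 (n(H) = -1*(-1) = 1)
(n(-5)*(-4*1*5))*((4 - 9)/(-3 + 7)) = (1*(-4*1*5))*((4 - 9)/(-3 + 7)) = (1*(-4*5))*(-5/4) = (1*(-20))*(-5*¼) = -20*(-5/4) = 25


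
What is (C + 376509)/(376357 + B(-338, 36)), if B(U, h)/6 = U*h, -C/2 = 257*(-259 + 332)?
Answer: 338987/303349 ≈ 1.1175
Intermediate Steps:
C = -37522 (C = -514*(-259 + 332) = -514*73 = -2*18761 = -37522)
B(U, h) = 6*U*h (B(U, h) = 6*(U*h) = 6*U*h)
(C + 376509)/(376357 + B(-338, 36)) = (-37522 + 376509)/(376357 + 6*(-338)*36) = 338987/(376357 - 73008) = 338987/303349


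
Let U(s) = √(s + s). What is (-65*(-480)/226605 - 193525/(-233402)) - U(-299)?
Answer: 3409058335/3526004014 - I*√598 ≈ 0.96683 - 24.454*I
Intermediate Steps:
U(s) = √2*√s (U(s) = √(2*s) = √2*√s)
(-65*(-480)/226605 - 193525/(-233402)) - U(-299) = (-65*(-480)/226605 - 193525/(-233402)) - √2*√(-299) = (31200*(1/226605) - 193525*(-1/233402)) - √2*I*√299 = (2080/15107 + 193525/233402) - I*√598 = 3409058335/3526004014 - I*√598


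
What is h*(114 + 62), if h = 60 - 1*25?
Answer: 6160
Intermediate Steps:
h = 35 (h = 60 - 25 = 35)
h*(114 + 62) = 35*(114 + 62) = 35*176 = 6160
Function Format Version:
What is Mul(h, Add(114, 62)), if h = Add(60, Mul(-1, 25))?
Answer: 6160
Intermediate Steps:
h = 35 (h = Add(60, -25) = 35)
Mul(h, Add(114, 62)) = Mul(35, Add(114, 62)) = Mul(35, 176) = 6160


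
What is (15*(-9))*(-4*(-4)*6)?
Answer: -12960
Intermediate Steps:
(15*(-9))*(-4*(-4)*6) = -2160*6 = -135*96 = -12960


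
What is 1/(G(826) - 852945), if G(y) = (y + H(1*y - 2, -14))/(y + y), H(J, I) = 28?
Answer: -118/100647449 ≈ -1.1724e-6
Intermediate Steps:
G(y) = (28 + y)/(2*y) (G(y) = (y + 28)/(y + y) = (28 + y)/((2*y)) = (28 + y)*(1/(2*y)) = (28 + y)/(2*y))
1/(G(826) - 852945) = 1/((1/2)*(28 + 826)/826 - 852945) = 1/((1/2)*(1/826)*854 - 852945) = 1/(61/118 - 852945) = 1/(-100647449/118) = -118/100647449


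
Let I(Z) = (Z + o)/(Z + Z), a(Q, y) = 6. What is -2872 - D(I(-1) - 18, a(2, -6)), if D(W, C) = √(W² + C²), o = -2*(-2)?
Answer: -2872 - 3*√185/2 ≈ -2892.4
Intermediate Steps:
o = 4
I(Z) = (4 + Z)/(2*Z) (I(Z) = (Z + 4)/(Z + Z) = (4 + Z)/((2*Z)) = (4 + Z)*(1/(2*Z)) = (4 + Z)/(2*Z))
D(W, C) = √(C² + W²)
-2872 - D(I(-1) - 18, a(2, -6)) = -2872 - √(6² + ((½)*(4 - 1)/(-1) - 18)²) = -2872 - √(36 + ((½)*(-1)*3 - 18)²) = -2872 - √(36 + (-3/2 - 18)²) = -2872 - √(36 + (-39/2)²) = -2872 - √(36 + 1521/4) = -2872 - √(1665/4) = -2872 - 3*√185/2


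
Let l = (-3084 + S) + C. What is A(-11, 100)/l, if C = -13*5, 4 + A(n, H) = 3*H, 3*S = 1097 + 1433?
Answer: -888/6917 ≈ -0.12838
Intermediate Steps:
S = 2530/3 (S = (1097 + 1433)/3 = (1/3)*2530 = 2530/3 ≈ 843.33)
A(n, H) = -4 + 3*H
C = -65
l = -6917/3 (l = (-3084 + 2530/3) - 65 = -6722/3 - 65 = -6917/3 ≈ -2305.7)
A(-11, 100)/l = (-4 + 3*100)/(-6917/3) = (-4 + 300)*(-3/6917) = 296*(-3/6917) = -888/6917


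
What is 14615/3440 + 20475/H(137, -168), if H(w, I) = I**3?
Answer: 13735817/3236352 ≈ 4.2442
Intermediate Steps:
14615/3440 + 20475/H(137, -168) = 14615/3440 + 20475/((-168)**3) = 14615*(1/3440) + 20475/(-4741632) = 2923/688 + 20475*(-1/4741632) = 2923/688 - 325/75264 = 13735817/3236352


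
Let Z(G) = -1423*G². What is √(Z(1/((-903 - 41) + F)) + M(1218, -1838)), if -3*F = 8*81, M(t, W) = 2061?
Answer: √2773280177/1160 ≈ 45.398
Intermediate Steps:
F = -216 (F = -8*81/3 = -⅓*648 = -216)
√(Z(1/((-903 - 41) + F)) + M(1218, -1838)) = √(-1423/((-903 - 41) - 216)² + 2061) = √(-1423/(-944 - 216)² + 2061) = √(-1423*(1/(-1160))² + 2061) = √(-1423*(-1/1160)² + 2061) = √(-1423*1/1345600 + 2061) = √(-1423/1345600 + 2061) = √(2773280177/1345600) = √2773280177/1160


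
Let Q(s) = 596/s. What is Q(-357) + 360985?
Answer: 128871049/357 ≈ 3.6098e+5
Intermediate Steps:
Q(-357) + 360985 = 596/(-357) + 360985 = 596*(-1/357) + 360985 = -596/357 + 360985 = 128871049/357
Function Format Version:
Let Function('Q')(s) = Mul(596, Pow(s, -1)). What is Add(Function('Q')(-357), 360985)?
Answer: Rational(128871049, 357) ≈ 3.6098e+5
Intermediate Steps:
Add(Function('Q')(-357), 360985) = Add(Mul(596, Pow(-357, -1)), 360985) = Add(Mul(596, Rational(-1, 357)), 360985) = Add(Rational(-596, 357), 360985) = Rational(128871049, 357)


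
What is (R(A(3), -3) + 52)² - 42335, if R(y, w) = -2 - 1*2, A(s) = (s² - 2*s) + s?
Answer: -40031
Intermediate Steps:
A(s) = s² - s
R(y, w) = -4 (R(y, w) = -2 - 2 = -4)
(R(A(3), -3) + 52)² - 42335 = (-4 + 52)² - 42335 = 48² - 42335 = 2304 - 42335 = -40031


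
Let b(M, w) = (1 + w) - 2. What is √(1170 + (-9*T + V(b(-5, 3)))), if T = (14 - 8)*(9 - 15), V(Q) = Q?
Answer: 2*√374 ≈ 38.678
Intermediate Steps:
b(M, w) = -1 + w
T = -36 (T = 6*(-6) = -36)
√(1170 + (-9*T + V(b(-5, 3)))) = √(1170 + (-9*(-36) + (-1 + 3))) = √(1170 + (324 + 2)) = √(1170 + 326) = √1496 = 2*√374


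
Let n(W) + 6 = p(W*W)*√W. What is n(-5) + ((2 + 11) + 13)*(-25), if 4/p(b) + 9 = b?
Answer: -656 + I*√5/4 ≈ -656.0 + 0.55902*I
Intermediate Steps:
p(b) = 4/(-9 + b)
n(W) = -6 + 4*√W/(-9 + W²) (n(W) = -6 + (4/(-9 + W*W))*√W = -6 + (4/(-9 + W²))*√W = -6 + 4*√W/(-9 + W²))
n(-5) + ((2 + 11) + 13)*(-25) = 2*(27 - 3*(-5)² + 2*√(-5))/(-9 + (-5)²) + ((2 + 11) + 13)*(-25) = 2*(27 - 3*25 + 2*(I*√5))/(-9 + 25) + (13 + 13)*(-25) = 2*(27 - 75 + 2*I*√5)/16 + 26*(-25) = 2*(1/16)*(-48 + 2*I*√5) - 650 = (-6 + I*√5/4) - 650 = -656 + I*√5/4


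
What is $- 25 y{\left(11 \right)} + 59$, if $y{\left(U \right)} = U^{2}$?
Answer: $-2966$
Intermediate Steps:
$- 25 y{\left(11 \right)} + 59 = - 25 \cdot 11^{2} + 59 = \left(-25\right) 121 + 59 = -3025 + 59 = -2966$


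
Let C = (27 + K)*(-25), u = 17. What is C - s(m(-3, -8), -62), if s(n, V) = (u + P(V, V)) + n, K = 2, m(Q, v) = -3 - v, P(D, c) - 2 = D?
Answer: -687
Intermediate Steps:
P(D, c) = 2 + D
C = -725 (C = (27 + 2)*(-25) = 29*(-25) = -725)
s(n, V) = 19 + V + n (s(n, V) = (17 + (2 + V)) + n = (19 + V) + n = 19 + V + n)
C - s(m(-3, -8), -62) = -725 - (19 - 62 + (-3 - 1*(-8))) = -725 - (19 - 62 + (-3 + 8)) = -725 - (19 - 62 + 5) = -725 - 1*(-38) = -725 + 38 = -687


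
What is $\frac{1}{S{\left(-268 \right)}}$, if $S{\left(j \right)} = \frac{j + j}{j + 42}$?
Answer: $\frac{113}{268} \approx 0.42164$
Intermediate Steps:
$S{\left(j \right)} = \frac{2 j}{42 + j}$
$\frac{1}{S{\left(-268 \right)}} = \frac{1}{2 \left(-268\right) \frac{1}{42 - 268}} = \frac{1}{2 \left(-268\right) \frac{1}{-226}} = \frac{1}{2 \left(-268\right) \left(- \frac{1}{226}\right)} = \frac{1}{\frac{268}{113}} = \frac{113}{268}$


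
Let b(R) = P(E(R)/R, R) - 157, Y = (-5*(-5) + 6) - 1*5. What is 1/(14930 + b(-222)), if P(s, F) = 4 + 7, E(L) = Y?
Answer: 1/14784 ≈ 6.7641e-5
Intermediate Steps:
Y = 26 (Y = (25 + 6) - 5 = 31 - 5 = 26)
E(L) = 26
P(s, F) = 11
b(R) = -146 (b(R) = 11 - 157 = -146)
1/(14930 + b(-222)) = 1/(14930 - 146) = 1/14784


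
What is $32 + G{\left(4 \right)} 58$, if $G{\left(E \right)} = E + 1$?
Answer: $322$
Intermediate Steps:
$G{\left(E \right)} = 1 + E$
$32 + G{\left(4 \right)} 58 = 32 + \left(1 + 4\right) 58 = 32 + 5 \cdot 58 = 32 + 290 = 322$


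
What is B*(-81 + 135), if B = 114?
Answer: 6156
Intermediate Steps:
B*(-81 + 135) = 114*(-81 + 135) = 114*54 = 6156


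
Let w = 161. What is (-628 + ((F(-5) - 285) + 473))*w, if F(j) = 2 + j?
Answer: -71323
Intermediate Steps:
(-628 + ((F(-5) - 285) + 473))*w = (-628 + (((2 - 5) - 285) + 473))*161 = (-628 + ((-3 - 285) + 473))*161 = (-628 + (-288 + 473))*161 = (-628 + 185)*161 = -443*161 = -71323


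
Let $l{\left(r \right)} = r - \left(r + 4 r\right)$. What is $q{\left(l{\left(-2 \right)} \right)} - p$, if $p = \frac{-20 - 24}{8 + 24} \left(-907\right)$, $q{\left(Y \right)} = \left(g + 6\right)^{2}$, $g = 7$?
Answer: $- \frac{8625}{8} \approx -1078.1$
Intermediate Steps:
$l{\left(r \right)} = - 4 r$ ($l{\left(r \right)} = r - 5 r = - 4 r$)
$q{\left(Y \right)} = 169$ ($q{\left(Y \right)} = \left(7 + 6\right)^{2} = 13^{2} = 169$)
$p = \frac{9977}{8}$ ($p = - \frac{44}{32} \left(-907\right) = \left(-44\right) \frac{1}{32} \left(-907\right) = \left(- \frac{11}{8}\right) \left(-907\right) = \frac{9977}{8} \approx 1247.1$)
$q{\left(l{\left(-2 \right)} \right)} - p = 169 - \frac{9977}{8} = - \frac{8625}{8}$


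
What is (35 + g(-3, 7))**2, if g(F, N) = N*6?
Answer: 5929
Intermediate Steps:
g(F, N) = 6*N
(35 + g(-3, 7))**2 = (35 + 6*7)**2 = (35 + 42)**2 = 77**2 = 5929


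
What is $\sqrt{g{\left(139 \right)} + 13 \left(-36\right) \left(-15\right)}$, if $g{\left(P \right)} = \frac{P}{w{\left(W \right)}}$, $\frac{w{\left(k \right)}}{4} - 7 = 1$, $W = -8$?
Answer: $\frac{\sqrt{449558}}{8} \approx 83.811$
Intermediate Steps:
$w{\left(k \right)} = 32$ ($w{\left(k \right)} = 28 + 4 \cdot 1 = 28 + 4 = 32$)
$g{\left(P \right)} = \frac{P}{32}$
$\sqrt{g{\left(139 \right)} + 13 \left(-36\right) \left(-15\right)} = \sqrt{\frac{1}{32} \cdot 139 + 13 \left(-36\right) \left(-15\right)} = \sqrt{\frac{139}{32} - -7020} = \sqrt{\frac{139}{32} + 7020} = \sqrt{\frac{224779}{32}} = \frac{\sqrt{449558}}{8}$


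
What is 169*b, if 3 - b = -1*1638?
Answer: 277329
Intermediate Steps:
b = 1641 (b = 3 - (-1)*1638 = 3 - 1*(-1638) = 3 + 1638 = 1641)
169*b = 169*1641 = 277329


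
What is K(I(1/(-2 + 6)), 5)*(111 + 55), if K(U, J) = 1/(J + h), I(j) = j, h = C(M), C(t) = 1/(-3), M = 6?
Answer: 249/7 ≈ 35.571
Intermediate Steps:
C(t) = -⅓
h = -⅓ ≈ -0.33333
K(U, J) = 1/(-⅓ + J) (K(U, J) = 1/(J - ⅓) = 1/(-⅓ + J))
K(I(1/(-2 + 6)), 5)*(111 + 55) = (3/(-1 + 3*5))*(111 + 55) = (3/(-1 + 15))*166 = (3/14)*166 = 249/7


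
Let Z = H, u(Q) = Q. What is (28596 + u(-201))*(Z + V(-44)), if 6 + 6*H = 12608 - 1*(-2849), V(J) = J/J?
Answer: 146300505/2 ≈ 7.3150e+7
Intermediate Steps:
V(J) = 1
H = 15451/6 (H = -1 + (12608 - 1*(-2849))/6 = -1 + (12608 + 2849)/6 = -1 + (⅙)*15457 = -1 + 15457/6 = 15451/6 ≈ 2575.2)
Z = 15451/6 ≈ 2575.2
(28596 + u(-201))*(Z + V(-44)) = (28596 - 201)*(15451/6 + 1) = 28395*(15457/6) = 146300505/2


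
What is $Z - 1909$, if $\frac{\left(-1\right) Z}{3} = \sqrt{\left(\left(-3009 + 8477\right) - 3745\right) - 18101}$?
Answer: $-1909 - 3 i \sqrt{16378} \approx -1909.0 - 383.93 i$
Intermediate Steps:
$Z = - 3 i \sqrt{16378}$ ($Z = - 3 \sqrt{\left(\left(-3009 + 8477\right) - 3745\right) - 18101} = - 3 \sqrt{\left(5468 - 3745\right) - 18101} = - 3 \sqrt{1723 - 18101} = - 3 \sqrt{-16378} = - 3 i \sqrt{16378} \approx - 383.93 i$)
$Z - 1909 = - 3 i \sqrt{16378} - 1909 = -1909 - 3 i \sqrt{16378}$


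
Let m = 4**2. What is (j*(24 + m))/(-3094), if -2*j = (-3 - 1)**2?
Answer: 160/1547 ≈ 0.10343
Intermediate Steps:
j = -8 (j = -(-3 - 1)**2/2 = -1/2*(-4)**2 = -1/2*16 = -8)
m = 16
(j*(24 + m))/(-3094) = -8*(24 + 16)/(-3094) = -8*40*(-1/3094) = -320*(-1/3094) = 160/1547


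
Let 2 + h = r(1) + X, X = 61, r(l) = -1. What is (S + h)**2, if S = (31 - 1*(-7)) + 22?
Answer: 13924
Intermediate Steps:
h = 58 (h = -2 + (-1 + 61) = -2 + 60 = 58)
S = 60 (S = (31 + 7) + 22 = 38 + 22 = 60)
(S + h)**2 = (60 + 58)**2 = 118**2 = 13924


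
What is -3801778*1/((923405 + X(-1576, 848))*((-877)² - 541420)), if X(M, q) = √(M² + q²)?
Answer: -702116162818/38832290153207361 + 30414224*√50045/194161450766036805 ≈ -1.8046e-5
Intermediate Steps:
-3801778*1/((923405 + X(-1576, 848))*((-877)² - 541420)) = -3801778*1/((923405 + √((-1576)² + 848²))*((-877)² - 541420)) = -3801778*1/((769129 - 541420)*(923405 + √(2483776 + 719104))) = -3801778*1/(227709*(923405 + √3202880)) = -3801778*1/(227709*(923405 + 8*√50045)) = -3801778/(210267629145 + 1821672*√50045)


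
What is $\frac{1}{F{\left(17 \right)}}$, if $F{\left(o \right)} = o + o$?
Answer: $\frac{1}{34} \approx 0.029412$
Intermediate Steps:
$F{\left(o \right)} = 2 o$
$\frac{1}{F{\left(17 \right)}} = \frac{1}{2 \cdot 17} = \frac{1}{34}$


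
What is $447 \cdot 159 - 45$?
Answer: $71028$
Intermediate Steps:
$447 \cdot 159 - 45 = 71073 - 45 = 71028$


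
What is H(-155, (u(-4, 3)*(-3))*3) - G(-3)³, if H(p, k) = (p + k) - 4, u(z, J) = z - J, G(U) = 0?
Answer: -96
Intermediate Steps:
H(p, k) = -4 + k + p (H(p, k) = (k + p) - 4 = -4 + k + p)
H(-155, (u(-4, 3)*(-3))*3) - G(-3)³ = (-4 + ((-4 - 1*3)*(-3))*3 - 155) - 1*0³ = (-4 + ((-4 - 3)*(-3))*3 - 155) - 1*0 = (-4 - 7*(-3)*3 - 155) + 0 = (-4 + 21*3 - 155) + 0 = (-4 + 63 - 155) + 0 = -96 + 0 = -96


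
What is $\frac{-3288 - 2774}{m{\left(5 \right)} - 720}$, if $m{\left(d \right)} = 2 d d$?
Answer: $\frac{3031}{335} \approx 9.0478$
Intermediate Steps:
$m{\left(d \right)} = 2 d^{2}$
$\frac{-3288 - 2774}{m{\left(5 \right)} - 720} = \frac{-3288 - 2774}{2 \cdot 5^{2} - 720} = - \frac{6062}{2 \cdot 25 - 720} = - \frac{6062}{50 - 720} = - \frac{6062}{-670} = \left(-6062\right) \left(- \frac{1}{670}\right) = \frac{3031}{335}$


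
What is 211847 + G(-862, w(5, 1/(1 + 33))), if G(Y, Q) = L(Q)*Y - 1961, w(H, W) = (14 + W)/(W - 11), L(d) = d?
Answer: 78698652/373 ≈ 2.1099e+5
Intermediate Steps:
w(H, W) = (14 + W)/(-11 + W)
G(Y, Q) = -1961 + Q*Y (G(Y, Q) = Q*Y - 1961 = -1961 + Q*Y)
211847 + G(-862, w(5, 1/(1 + 33))) = 211847 + (-1961 + ((14 + 1/(1 + 33))/(-11 + 1/(1 + 33)))*(-862)) = 211847 + (-1961 + ((14 + 1/34)/(-11 + 1/34))*(-862)) = 211847 + (-1961 + ((477/34)/(-373/34))*(-862)) = 211847 + (-1961 - 34/373*477/34*(-862)) = 211847 + (-1961 - 477/373*(-862)) = 211847 + (-1961 + 411174/373) = 211847 - 320279/373 = 78698652/373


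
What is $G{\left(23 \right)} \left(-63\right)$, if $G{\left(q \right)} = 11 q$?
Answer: $-15939$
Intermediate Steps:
$G{\left(23 \right)} \left(-63\right) = 11 \cdot 23 \left(-63\right) = 253 \left(-63\right) = -15939$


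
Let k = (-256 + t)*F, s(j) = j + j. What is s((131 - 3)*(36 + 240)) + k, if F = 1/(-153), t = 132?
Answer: 10810492/153 ≈ 70657.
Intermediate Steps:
F = -1/153 ≈ -0.0065359
s(j) = 2*j
k = 124/153 (k = (-256 + 132)*(-1/153) = -124*(-1/153) = 124/153 ≈ 0.81046)
s((131 - 3)*(36 + 240)) + k = 2*((131 - 3)*(36 + 240)) + 124/153 = 2*(128*276) + 124/153 = 2*35328 + 124/153 = 70656 + 124/153 = 10810492/153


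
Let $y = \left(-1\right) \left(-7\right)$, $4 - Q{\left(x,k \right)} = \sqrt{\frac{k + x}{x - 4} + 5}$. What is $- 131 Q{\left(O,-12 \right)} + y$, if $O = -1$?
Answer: $-517 + \frac{131 \sqrt{190}}{5} \approx -155.86$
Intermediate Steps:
$Q{\left(x,k \right)} = 4 - \sqrt{5 + \frac{k + x}{-4 + x}}$ ($Q{\left(x,k \right)} = 4 - \sqrt{\frac{k + x}{x - 4} + 5} = 4 - \sqrt{\frac{k + x}{-4 + x} + 5} = 4 - \sqrt{5 + \frac{k + x}{-4 + x}}$)
$y = 7$
$- 131 Q{\left(O,-12 \right)} + y = - 131 \left(4 - \sqrt{\frac{-20 - 12 + 6 \left(-1\right)}{-4 - 1}}\right) + 7 = - 131 \left(4 - \sqrt{\frac{-20 - 12 - 6}{-5}}\right) + 7 = - 131 \left(4 - \sqrt{\left(- \frac{1}{5}\right) \left(-38\right)}\right) + 7 = - 131 \left(4 - \sqrt{\frac{38}{5}}\right) + 7 = - 131 \left(4 - \frac{\sqrt{190}}{5}\right) + 7 = \left(-524 + \frac{131 \sqrt{190}}{5}\right) + 7 = -517 + \frac{131 \sqrt{190}}{5}$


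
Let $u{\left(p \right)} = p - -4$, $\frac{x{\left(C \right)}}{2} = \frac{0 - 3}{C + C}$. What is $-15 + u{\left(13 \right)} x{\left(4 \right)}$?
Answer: $- \frac{111}{4} \approx -27.75$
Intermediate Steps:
$x{\left(C \right)} = - \frac{3}{C}$ ($x{\left(C \right)} = 2 \frac{0 - 3}{C + C} = 2 \left(- \frac{3}{2 C}\right) = - \frac{3}{C}$)
$u{\left(p \right)} = 4 + p$ ($u{\left(p \right)} = p + 4 = 4 + p$)
$-15 + u{\left(13 \right)} x{\left(4 \right)} = -15 + \left(4 + 13\right) \left(- \frac{3}{4}\right) = -15 + 17 \left(\left(-3\right) \frac{1}{4}\right) = -15 + 17 \left(- \frac{3}{4}\right) = -15 - \frac{51}{4} = - \frac{111}{4}$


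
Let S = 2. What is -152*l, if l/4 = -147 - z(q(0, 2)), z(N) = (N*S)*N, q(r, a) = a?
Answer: 94240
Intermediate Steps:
z(N) = 2*N² (z(N) = (N*2)*N = (2*N)*N = 2*N²)
l = -620 (l = 4*(-147 - 2*2²) = 4*(-147 - 2*4) = 4*(-147 - 1*8) = 4*(-147 - 8) = 4*(-155) = -620)
-152*l = -152*(-620) = 94240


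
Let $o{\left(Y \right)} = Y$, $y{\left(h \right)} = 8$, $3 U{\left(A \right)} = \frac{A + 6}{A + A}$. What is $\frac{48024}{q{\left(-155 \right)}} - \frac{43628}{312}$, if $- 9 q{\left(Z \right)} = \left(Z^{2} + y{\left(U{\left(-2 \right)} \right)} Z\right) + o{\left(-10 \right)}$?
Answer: $- \frac{21701521}{136650} \approx -158.81$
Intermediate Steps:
$U{\left(A \right)} = \frac{6 + A}{6 A}$ ($U{\left(A \right)} = \frac{\left(A + 6\right) \frac{1}{A + A}}{3} = \frac{\left(6 + A\right) \frac{1}{2 A}}{3} = \frac{\frac{1}{2} \frac{1}{A} \left(6 + A\right)}{3} = \frac{6 + A}{6 A}$)
$q{\left(Z \right)} = \frac{10}{9} - \frac{8 Z}{9} - \frac{Z^{2}}{9}$ ($q{\left(Z \right)} = - \frac{\left(Z^{2} + 8 Z\right) - 10}{9} = - \frac{-10 + Z^{2} + 8 Z}{9} = \frac{10}{9} - \frac{8 Z}{9} - \frac{Z^{2}}{9}$)
$\frac{48024}{q{\left(-155 \right)}} - \frac{43628}{312} = \frac{48024}{\frac{10}{9} - - \frac{1240}{9} - \frac{\left(-155\right)^{2}}{9}} - \frac{43628}{312} = \frac{48024}{\frac{10}{9} + \frac{1240}{9} - \frac{24025}{9}} - \frac{839}{6} = \frac{48024}{- \frac{22775}{9}} - \frac{839}{6} = 48024 \left(- \frac{9}{22775}\right) - \frac{839}{6} = - \frac{432216}{22775} - \frac{839}{6} = - \frac{21701521}{136650}$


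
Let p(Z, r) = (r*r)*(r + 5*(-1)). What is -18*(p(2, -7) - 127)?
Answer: 12870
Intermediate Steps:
p(Z, r) = r**2*(-5 + r) (p(Z, r) = r**2*(r - 5) = r**2*(-5 + r))
-18*(p(2, -7) - 127) = -18*((-7)**2*(-5 - 7) - 127) = -18*(49*(-12) - 127) = -18*(-588 - 127) = -18*(-715) = 12870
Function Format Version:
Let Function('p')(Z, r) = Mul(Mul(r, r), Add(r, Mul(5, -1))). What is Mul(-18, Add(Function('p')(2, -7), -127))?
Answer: 12870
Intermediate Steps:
Function('p')(Z, r) = Mul(Pow(r, 2), Add(-5, r)) (Function('p')(Z, r) = Mul(Pow(r, 2), Add(r, -5)) = Mul(Pow(r, 2), Add(-5, r)))
Mul(-18, Add(Function('p')(2, -7), -127)) = Mul(-18, Add(Mul(Pow(-7, 2), Add(-5, -7)), -127)) = Mul(-18, Add(Mul(49, -12), -127)) = Mul(-18, Add(-588, -127)) = Mul(-18, -715) = 12870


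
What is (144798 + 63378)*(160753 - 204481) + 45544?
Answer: -9103074584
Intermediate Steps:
(144798 + 63378)*(160753 - 204481) + 45544 = 208176*(-43728) + 45544 = -9103120128 + 45544 = -9103074584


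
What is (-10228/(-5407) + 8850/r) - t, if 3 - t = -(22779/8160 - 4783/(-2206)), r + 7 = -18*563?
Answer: -1141801939746213/164505934181920 ≈ -6.9408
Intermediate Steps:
r = -10141 (r = -7 - 18*563 = -7 - 10134 = -10141)
t = 23880439/3000160 (t = 3 - (-1)*(22779/8160 - 4783/(-2206)) = 3 - (-1)*(22779*(1/8160) - 4783*(-1/2206)) = 3 - (-1)*(7593/2720 + 4783/2206) = 3 - (-1)*14879959/3000160 = 3 - 1*(-14879959/3000160) = 3 + 14879959/3000160 = 23880439/3000160 ≈ 7.9597)
(-10228/(-5407) + 8850/r) - t = (-10228/(-5407) + 8850/(-10141)) - 1*23880439/3000160 = (-10228*(-1/5407) + 8850*(-1/10141)) - 23880439/3000160 = (10228/5407 - 8850/10141) - 23880439/3000160 = 55870198/54832387 - 23880439/3000160 = -1141801939746213/164505934181920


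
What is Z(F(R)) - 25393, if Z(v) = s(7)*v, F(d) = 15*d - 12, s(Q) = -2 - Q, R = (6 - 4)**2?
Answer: -25825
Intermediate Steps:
R = 4 (R = 2**2 = 4)
F(d) = -12 + 15*d
Z(v) = -9*v (Z(v) = (-2 - 1*7)*v = (-2 - 7)*v = -9*v)
Z(F(R)) - 25393 = -9*(-12 + 15*4) - 25393 = -9*(-12 + 60) - 25393 = -9*48 - 25393 = -432 - 25393 = -25825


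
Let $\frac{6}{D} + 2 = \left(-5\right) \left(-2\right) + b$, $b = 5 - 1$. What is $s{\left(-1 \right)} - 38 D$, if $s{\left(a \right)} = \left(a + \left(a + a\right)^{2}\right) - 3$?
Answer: $-19$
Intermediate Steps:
$b = 4$ ($b = 5 - 1 = 4$)
$s{\left(a \right)} = -3 + a + 4 a^{2}$ ($s{\left(a \right)} = \left(a + \left(2 a\right)^{2}\right) - 3 = \left(a + 4 a^{2}\right) - 3 = -3 + a + 4 a^{2}$)
$D = \frac{1}{2}$ ($D = \frac{6}{-2 + \left(\left(-5\right) \left(-2\right) + 4\right)} = \frac{6}{-2 + \left(10 + 4\right)} = \frac{6}{-2 + 14} = \frac{6}{12} = 6 \cdot \frac{1}{12} = \frac{1}{2} \approx 0.5$)
$s{\left(-1 \right)} - 38 D = \left(-3 - 1 + 4 \left(-1\right)^{2}\right) - 19 = \left(-3 - 1 + 4 \cdot 1\right) - 19 = \left(-3 - 1 + 4\right) - 19 = 0 - 19 = -19$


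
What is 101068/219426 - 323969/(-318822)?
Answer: 5739440205/3886546454 ≈ 1.4767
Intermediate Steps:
101068/219426 - 323969/(-318822) = 101068*(1/219426) - 323969*(-1/318822) = 50534/109713 + 323969/318822 = 5739440205/3886546454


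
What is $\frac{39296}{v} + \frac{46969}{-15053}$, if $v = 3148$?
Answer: $\frac{110916069}{11846711} \approx 9.3626$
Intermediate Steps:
$\frac{39296}{v} + \frac{46969}{-15053} = \frac{39296}{3148} + \frac{46969}{-15053} = 39296 \cdot \frac{1}{3148} + 46969 \left(- \frac{1}{15053}\right) = \frac{9824}{787} - \frac{46969}{15053} = \frac{110916069}{11846711}$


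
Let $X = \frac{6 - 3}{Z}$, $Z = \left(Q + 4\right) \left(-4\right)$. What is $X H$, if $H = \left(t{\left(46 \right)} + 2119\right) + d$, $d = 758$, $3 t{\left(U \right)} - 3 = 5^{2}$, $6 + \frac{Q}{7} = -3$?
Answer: $\frac{8659}{236} \approx 36.691$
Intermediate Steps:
$Q = -63$ ($Q = -42 + 7 \left(-3\right) = -42 - 21 = -63$)
$Z = 236$ ($Z = \left(-63 + 4\right) \left(-4\right) = \left(-59\right) \left(-4\right) = 236$)
$t{\left(U \right)} = \frac{28}{3}$ ($t{\left(U \right)} = 1 + \frac{5^{2}}{3} = 1 + \frac{1}{3} \cdot 25 = 1 + \frac{25}{3} = \frac{28}{3}$)
$X = \frac{3}{236}$ ($X = \frac{6 - 3}{236} = \left(6 - 3\right) \frac{1}{236} = 3 \cdot \frac{1}{236} = \frac{3}{236} \approx 0.012712$)
$H = \frac{8659}{3}$ ($H = \left(\frac{28}{3} + 2119\right) + 758 = \frac{6385}{3} + 758 = \frac{8659}{3} \approx 2886.3$)
$X H = \frac{3}{236} \cdot \frac{8659}{3} = \frac{8659}{236}$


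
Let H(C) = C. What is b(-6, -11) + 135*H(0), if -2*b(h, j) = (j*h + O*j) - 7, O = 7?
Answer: 9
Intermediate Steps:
b(h, j) = 7/2 - 7*j/2 - h*j/2 (b(h, j) = -((j*h + 7*j) - 7)/2 = -((h*j + 7*j) - 7)/2 = -((7*j + h*j) - 7)/2 = -(-7 + 7*j + h*j)/2 = 7/2 - 7*j/2 - h*j/2)
b(-6, -11) + 135*H(0) = (7/2 - 7/2*(-11) - 1/2*(-6)*(-11)) + 135*0 = (7/2 + 77/2 - 33) + 0 = 9 + 0 = 9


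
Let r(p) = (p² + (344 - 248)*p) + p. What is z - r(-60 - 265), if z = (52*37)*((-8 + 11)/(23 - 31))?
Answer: -149643/2 ≈ -74822.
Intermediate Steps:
r(p) = p² + 97*p (r(p) = (p² + 96*p) + p = p² + 97*p)
z = -1443/2 (z = 1924*(3/(-8)) = 1924*(3*(-⅛)) = 1924*(-3/8) = -1443/2 ≈ -721.50)
z - r(-60 - 265) = -1443/2 - (-60 - 265)*(97 + (-60 - 265)) = -1443/2 - (-325)*(97 - 325) = -1443/2 - (-325)*(-228) = -1443/2 - 1*74100 = -1443/2 - 74100 = -149643/2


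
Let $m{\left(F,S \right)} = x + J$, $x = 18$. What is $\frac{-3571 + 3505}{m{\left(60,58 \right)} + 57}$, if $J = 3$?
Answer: $- \frac{11}{13} \approx -0.84615$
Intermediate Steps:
$m{\left(F,S \right)} = 21$ ($m{\left(F,S \right)} = 18 + 3 = 21$)
$\frac{-3571 + 3505}{m{\left(60,58 \right)} + 57} = \frac{-3571 + 3505}{21 + 57} = - \frac{66}{78} = \left(-66\right) \frac{1}{78} = - \frac{11}{13}$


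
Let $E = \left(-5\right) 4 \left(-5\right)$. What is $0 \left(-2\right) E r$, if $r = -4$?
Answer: $0$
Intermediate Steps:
$E = 100$ ($E = \left(-20\right) \left(-5\right) = 100$)
$0 \left(-2\right) E r = 0 \left(-2\right) 100 \left(-4\right) = 0 \cdot 100 \left(-4\right) = 0 \left(-4\right) = 0$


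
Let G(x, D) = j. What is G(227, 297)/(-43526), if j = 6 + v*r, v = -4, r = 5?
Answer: 1/3109 ≈ 0.00032165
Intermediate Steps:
j = -14 (j = 6 - 4*5 = 6 - 20 = -14)
G(x, D) = -14
G(227, 297)/(-43526) = -14/(-43526) = -14*(-1/43526) = 1/3109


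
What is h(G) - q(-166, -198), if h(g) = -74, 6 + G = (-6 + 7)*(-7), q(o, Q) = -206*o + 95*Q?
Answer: -15460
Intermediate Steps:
G = -13 (G = -6 + (-6 + 7)*(-7) = -6 + 1*(-7) = -6 - 7 = -13)
h(G) - q(-166, -198) = -74 - (-206*(-166) + 95*(-198)) = -74 - (34196 - 18810) = -74 - 1*15386 = -74 - 15386 = -15460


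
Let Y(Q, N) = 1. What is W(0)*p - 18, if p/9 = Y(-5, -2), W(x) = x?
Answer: -18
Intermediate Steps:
p = 9 (p = 9*1 = 9)
W(0)*p - 18 = 0*9 - 18 = 0 - 18 = -18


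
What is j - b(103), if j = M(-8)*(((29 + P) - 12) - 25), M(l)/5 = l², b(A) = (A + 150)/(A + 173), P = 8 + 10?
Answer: 38389/12 ≈ 3199.1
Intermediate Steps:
P = 18
b(A) = (150 + A)/(173 + A)
M(l) = 5*l²
j = 3200 (j = (5*(-8)²)*(((29 + 18) - 12) - 25) = (5*64)*((47 - 12) - 25) = 320*(35 - 25) = 320*10 = 3200)
j - b(103) = 3200 - (150 + 103)/(173 + 103) = 3200 - 253/276 = 3200 - 1*11/12 = 3200 - 11/12 = 38389/12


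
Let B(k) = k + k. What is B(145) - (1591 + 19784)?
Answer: -21085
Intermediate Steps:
B(k) = 2*k
B(145) - (1591 + 19784) = 2*145 - (1591 + 19784) = 290 - 1*21375 = 290 - 21375 = -21085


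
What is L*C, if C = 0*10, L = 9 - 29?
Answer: 0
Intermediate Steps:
L = -20
C = 0
L*C = -20*0 = 0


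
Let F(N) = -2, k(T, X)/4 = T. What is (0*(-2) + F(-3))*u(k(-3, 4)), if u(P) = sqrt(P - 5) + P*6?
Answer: 144 - 2*I*sqrt(17) ≈ 144.0 - 8.2462*I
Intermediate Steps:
k(T, X) = 4*T
u(P) = sqrt(-5 + P) + 6*P
(0*(-2) + F(-3))*u(k(-3, 4)) = (0*(-2) - 2)*(sqrt(-5 + 4*(-3)) + 6*(4*(-3))) = (0 - 2)*(sqrt(-5 - 12) + 6*(-12)) = -2*(sqrt(-17) - 72) = -2*(I*sqrt(17) - 72) = -2*(-72 + I*sqrt(17)) = 144 - 2*I*sqrt(17)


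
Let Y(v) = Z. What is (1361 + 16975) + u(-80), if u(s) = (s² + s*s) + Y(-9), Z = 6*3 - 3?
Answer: 31151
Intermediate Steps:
Z = 15 (Z = 18 - 3 = 15)
Y(v) = 15
u(s) = 15 + 2*s² (u(s) = (s² + s*s) + 15 = (s² + s²) + 15 = 2*s² + 15 = 15 + 2*s²)
(1361 + 16975) + u(-80) = (1361 + 16975) + (15 + 2*(-80)²) = 18336 + (15 + 2*6400) = 18336 + (15 + 12800) = 18336 + 12815 = 31151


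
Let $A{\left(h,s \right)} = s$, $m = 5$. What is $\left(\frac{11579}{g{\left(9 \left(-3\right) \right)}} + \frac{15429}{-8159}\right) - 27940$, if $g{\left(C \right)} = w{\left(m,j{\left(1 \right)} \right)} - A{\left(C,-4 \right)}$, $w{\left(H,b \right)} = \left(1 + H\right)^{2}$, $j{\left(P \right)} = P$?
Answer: $- \frac{9024642499}{326360} \approx -27652.0$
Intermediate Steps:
$g{\left(C \right)} = 40$ ($g{\left(C \right)} = \left(1 + 5\right)^{2} - -4 = 6^{2} + 4 = 36 + 4 = 40$)
$\left(\frac{11579}{g{\left(9 \left(-3\right) \right)}} + \frac{15429}{-8159}\right) - 27940 = \left(\frac{11579}{40} + \frac{15429}{-8159}\right) - 27940 = \left(11579 \cdot \frac{1}{40} + 15429 \left(- \frac{1}{8159}\right)\right) - 27940 = \left(\frac{11579}{40} - \frac{15429}{8159}\right) - 27940 = \frac{93855901}{326360} - 27940 = - \frac{9024642499}{326360}$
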